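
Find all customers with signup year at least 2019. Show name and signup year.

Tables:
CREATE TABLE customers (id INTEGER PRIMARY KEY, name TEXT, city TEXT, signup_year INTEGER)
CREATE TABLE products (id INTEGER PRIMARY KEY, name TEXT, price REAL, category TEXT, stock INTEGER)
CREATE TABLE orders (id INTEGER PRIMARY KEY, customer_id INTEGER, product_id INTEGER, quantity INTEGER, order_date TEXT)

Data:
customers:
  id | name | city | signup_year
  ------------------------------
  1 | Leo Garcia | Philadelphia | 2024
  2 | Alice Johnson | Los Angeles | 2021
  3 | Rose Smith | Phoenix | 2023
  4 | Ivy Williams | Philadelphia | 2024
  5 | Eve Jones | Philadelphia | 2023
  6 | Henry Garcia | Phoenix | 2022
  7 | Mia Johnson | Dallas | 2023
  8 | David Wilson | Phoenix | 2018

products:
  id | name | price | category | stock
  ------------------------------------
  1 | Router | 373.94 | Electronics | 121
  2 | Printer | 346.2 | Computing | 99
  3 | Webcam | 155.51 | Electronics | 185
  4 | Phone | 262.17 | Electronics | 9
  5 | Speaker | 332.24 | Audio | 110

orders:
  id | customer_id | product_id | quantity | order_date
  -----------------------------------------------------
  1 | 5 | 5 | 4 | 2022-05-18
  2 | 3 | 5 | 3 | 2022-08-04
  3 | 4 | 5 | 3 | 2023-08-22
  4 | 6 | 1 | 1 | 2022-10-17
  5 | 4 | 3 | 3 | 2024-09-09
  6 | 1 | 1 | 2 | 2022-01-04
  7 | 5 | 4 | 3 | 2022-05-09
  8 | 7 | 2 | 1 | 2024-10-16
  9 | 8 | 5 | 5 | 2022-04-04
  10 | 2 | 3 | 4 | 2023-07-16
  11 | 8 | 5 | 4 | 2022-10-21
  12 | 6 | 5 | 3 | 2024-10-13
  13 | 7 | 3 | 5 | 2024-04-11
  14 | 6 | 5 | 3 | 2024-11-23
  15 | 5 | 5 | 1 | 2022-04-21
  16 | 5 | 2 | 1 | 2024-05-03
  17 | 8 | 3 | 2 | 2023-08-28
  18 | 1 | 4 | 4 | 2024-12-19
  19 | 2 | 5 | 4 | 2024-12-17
SELECT name, signup_year FROM customers WHERE signup_year >= 2019

Execution result:
name | signup_year
Leo Garcia | 2024
Alice Johnson | 2021
Rose Smith | 2023
Ivy Williams | 2024
Eve Jones | 2023
Henry Garcia | 2022
Mia Johnson | 2023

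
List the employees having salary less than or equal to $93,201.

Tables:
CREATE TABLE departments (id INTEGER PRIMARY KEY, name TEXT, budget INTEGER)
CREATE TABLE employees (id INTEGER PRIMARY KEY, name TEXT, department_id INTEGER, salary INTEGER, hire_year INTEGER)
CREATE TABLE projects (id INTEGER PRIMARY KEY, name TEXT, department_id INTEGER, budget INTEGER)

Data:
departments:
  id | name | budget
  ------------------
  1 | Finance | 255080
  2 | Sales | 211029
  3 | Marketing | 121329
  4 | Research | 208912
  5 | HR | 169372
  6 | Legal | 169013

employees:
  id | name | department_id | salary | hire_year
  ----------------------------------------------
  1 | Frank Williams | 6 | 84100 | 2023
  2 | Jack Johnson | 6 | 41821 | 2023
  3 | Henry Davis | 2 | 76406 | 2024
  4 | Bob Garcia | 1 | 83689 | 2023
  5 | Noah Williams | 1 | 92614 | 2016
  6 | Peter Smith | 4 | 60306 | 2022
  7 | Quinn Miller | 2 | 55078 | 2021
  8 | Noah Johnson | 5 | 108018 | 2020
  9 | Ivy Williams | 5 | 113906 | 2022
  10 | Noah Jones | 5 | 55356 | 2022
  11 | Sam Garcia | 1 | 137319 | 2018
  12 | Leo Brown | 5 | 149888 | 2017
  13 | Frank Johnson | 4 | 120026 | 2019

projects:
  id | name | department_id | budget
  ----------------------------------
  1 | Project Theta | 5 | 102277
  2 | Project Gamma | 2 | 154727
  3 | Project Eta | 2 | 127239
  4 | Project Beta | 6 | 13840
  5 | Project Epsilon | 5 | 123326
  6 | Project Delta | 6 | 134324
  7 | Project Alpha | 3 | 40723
SELECT name, salary FROM employees WHERE salary <= 93201

Execution result:
name | salary
Frank Williams | 84100
Jack Johnson | 41821
Henry Davis | 76406
Bob Garcia | 83689
Noah Williams | 92614
Peter Smith | 60306
Quinn Miller | 55078
Noah Jones | 55356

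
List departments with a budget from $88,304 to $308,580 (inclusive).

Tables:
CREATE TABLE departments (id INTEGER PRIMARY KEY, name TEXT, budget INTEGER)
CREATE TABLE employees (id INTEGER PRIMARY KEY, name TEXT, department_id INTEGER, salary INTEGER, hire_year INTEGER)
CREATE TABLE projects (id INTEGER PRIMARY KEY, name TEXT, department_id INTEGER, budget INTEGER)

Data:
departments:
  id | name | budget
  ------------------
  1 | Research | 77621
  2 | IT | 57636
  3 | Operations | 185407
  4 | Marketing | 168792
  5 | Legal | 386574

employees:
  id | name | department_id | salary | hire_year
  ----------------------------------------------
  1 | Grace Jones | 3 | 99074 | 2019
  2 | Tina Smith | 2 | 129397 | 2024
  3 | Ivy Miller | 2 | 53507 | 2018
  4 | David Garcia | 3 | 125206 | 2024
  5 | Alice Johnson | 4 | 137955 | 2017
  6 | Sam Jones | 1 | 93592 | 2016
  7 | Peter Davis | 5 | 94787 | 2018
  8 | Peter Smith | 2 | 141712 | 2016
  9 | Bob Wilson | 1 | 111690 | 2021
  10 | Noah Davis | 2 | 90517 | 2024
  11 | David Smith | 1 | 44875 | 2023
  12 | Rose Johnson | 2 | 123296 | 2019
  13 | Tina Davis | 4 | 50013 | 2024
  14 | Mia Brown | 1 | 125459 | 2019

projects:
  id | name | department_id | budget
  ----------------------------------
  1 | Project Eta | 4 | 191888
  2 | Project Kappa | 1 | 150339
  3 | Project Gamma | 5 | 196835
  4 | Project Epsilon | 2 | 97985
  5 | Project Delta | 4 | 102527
SELECT name, budget FROM departments WHERE budget BETWEEN 88304 AND 308580

Execution result:
name | budget
Operations | 185407
Marketing | 168792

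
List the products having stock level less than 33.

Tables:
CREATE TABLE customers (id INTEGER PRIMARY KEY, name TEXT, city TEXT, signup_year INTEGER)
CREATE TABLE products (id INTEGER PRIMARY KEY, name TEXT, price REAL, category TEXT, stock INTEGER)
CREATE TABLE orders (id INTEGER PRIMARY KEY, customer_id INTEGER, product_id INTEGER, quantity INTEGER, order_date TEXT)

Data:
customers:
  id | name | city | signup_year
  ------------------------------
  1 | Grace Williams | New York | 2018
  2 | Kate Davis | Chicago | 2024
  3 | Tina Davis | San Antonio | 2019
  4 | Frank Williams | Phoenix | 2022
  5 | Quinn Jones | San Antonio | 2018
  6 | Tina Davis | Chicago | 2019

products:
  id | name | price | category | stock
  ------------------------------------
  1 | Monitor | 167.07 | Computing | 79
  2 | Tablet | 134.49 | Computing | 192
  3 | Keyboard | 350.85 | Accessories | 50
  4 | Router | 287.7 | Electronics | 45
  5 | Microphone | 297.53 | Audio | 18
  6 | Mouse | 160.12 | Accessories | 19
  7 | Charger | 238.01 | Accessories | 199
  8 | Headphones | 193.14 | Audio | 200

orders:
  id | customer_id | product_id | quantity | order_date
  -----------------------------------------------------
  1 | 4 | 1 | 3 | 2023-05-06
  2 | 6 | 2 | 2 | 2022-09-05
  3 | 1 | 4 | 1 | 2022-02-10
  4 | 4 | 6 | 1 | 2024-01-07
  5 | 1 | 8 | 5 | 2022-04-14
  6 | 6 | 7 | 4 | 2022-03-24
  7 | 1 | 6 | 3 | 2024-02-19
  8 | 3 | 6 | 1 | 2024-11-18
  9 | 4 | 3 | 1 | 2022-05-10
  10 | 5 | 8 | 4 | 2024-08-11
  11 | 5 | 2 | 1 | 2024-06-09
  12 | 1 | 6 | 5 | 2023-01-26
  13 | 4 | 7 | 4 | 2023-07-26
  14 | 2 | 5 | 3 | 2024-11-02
SELECT name, stock FROM products WHERE stock < 33

Execution result:
name | stock
Microphone | 18
Mouse | 19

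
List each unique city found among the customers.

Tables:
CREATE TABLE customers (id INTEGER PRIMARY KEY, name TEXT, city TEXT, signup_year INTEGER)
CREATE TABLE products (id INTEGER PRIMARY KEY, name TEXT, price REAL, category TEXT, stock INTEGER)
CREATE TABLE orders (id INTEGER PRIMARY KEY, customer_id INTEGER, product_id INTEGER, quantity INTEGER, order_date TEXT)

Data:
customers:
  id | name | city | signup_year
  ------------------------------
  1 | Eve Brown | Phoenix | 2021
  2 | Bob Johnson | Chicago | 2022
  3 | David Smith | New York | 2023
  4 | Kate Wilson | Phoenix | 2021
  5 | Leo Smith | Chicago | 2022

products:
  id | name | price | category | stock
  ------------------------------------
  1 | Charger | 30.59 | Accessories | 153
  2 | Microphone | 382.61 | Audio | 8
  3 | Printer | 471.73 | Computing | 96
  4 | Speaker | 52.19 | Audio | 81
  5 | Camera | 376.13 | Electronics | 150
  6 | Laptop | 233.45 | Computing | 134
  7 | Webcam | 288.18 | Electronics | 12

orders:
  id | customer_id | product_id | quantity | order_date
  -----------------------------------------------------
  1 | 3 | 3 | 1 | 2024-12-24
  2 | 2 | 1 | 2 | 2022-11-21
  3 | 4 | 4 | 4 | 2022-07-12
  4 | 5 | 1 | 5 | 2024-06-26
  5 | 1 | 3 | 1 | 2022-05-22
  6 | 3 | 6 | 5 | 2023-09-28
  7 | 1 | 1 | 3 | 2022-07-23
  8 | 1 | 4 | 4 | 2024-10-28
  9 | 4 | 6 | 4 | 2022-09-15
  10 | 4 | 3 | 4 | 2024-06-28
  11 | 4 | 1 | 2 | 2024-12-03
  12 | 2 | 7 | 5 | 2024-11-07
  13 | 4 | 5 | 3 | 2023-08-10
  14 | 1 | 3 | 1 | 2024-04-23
SELECT DISTINCT city FROM customers

Execution result:
city
Phoenix
Chicago
New York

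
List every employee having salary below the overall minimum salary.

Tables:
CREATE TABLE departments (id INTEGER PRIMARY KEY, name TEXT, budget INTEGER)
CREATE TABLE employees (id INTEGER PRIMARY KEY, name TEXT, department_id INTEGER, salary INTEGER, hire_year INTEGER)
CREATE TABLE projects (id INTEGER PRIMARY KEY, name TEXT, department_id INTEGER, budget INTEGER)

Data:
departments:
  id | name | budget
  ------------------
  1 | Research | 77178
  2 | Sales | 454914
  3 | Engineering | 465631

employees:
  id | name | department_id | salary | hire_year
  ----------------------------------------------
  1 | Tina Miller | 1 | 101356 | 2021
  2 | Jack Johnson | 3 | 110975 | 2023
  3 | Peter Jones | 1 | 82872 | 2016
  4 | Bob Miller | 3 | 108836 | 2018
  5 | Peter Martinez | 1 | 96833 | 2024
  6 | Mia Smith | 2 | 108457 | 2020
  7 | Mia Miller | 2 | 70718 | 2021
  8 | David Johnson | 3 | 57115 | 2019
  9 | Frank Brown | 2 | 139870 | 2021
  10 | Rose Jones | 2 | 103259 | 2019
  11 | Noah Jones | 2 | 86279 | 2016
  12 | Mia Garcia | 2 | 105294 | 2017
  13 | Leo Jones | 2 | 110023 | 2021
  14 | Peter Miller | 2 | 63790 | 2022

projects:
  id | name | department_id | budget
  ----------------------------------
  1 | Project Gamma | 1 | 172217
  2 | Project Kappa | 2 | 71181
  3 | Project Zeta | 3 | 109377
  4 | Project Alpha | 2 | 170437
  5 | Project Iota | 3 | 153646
SELECT name, salary FROM employees WHERE salary < (SELECT MIN(salary) FROM employees)

Execution result:
(no rows)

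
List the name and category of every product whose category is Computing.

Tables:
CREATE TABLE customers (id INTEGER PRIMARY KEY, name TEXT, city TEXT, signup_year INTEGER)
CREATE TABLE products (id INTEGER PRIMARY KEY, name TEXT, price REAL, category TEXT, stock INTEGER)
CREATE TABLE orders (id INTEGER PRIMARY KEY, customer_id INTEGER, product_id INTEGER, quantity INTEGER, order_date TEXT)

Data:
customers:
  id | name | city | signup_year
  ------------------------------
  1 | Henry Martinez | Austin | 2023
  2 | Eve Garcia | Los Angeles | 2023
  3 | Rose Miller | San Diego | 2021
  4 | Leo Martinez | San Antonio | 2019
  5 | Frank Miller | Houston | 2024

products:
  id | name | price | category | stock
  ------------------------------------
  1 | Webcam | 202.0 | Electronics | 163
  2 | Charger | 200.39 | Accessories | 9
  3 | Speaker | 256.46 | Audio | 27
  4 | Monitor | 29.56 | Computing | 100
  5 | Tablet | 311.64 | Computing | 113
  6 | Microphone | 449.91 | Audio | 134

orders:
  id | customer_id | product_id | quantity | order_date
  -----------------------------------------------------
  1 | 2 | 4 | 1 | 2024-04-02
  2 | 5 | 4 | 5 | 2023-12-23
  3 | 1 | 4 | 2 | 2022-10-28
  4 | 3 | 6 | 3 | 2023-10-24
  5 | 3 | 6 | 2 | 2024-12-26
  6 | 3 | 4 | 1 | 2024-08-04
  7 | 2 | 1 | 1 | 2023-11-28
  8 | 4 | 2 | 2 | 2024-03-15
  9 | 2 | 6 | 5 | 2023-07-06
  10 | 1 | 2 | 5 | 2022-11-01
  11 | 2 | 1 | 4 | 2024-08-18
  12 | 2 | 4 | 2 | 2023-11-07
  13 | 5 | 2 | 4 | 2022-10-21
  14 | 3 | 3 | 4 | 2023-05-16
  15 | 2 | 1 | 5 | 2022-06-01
SELECT name, category FROM products WHERE category = 'Computing'

Execution result:
name | category
Monitor | Computing
Tablet | Computing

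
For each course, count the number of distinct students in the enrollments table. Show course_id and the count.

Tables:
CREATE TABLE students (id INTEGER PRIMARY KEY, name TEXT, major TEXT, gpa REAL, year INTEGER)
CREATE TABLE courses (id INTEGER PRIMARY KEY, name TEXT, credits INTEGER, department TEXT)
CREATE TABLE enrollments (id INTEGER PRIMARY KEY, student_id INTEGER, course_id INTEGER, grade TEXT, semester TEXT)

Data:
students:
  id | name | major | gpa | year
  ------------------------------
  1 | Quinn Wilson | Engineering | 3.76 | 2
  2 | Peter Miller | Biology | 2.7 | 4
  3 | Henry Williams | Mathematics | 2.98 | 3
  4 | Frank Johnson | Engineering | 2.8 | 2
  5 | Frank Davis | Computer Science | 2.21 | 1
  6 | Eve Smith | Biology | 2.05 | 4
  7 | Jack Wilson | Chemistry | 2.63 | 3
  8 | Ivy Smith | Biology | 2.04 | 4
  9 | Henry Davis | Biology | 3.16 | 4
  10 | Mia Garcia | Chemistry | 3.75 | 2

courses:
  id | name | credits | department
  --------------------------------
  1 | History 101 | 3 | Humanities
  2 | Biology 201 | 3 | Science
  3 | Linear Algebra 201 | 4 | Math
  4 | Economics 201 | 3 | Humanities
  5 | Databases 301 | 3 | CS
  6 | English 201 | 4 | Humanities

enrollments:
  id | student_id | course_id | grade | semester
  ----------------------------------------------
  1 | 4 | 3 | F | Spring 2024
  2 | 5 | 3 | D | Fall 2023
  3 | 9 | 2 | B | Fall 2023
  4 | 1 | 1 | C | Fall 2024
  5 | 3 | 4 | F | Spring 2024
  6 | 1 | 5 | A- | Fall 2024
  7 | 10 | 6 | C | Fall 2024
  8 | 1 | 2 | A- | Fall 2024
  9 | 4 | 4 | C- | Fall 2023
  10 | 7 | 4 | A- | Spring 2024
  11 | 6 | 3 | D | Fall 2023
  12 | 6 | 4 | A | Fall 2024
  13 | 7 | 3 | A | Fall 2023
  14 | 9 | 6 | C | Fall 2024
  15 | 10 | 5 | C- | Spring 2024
SELECT course_id, COUNT(DISTINCT student_id) AS distinct_student_count FROM enrollments GROUP BY course_id

Execution result:
course_id | distinct_student_count
1 | 1
2 | 2
3 | 4
4 | 4
5 | 2
6 | 2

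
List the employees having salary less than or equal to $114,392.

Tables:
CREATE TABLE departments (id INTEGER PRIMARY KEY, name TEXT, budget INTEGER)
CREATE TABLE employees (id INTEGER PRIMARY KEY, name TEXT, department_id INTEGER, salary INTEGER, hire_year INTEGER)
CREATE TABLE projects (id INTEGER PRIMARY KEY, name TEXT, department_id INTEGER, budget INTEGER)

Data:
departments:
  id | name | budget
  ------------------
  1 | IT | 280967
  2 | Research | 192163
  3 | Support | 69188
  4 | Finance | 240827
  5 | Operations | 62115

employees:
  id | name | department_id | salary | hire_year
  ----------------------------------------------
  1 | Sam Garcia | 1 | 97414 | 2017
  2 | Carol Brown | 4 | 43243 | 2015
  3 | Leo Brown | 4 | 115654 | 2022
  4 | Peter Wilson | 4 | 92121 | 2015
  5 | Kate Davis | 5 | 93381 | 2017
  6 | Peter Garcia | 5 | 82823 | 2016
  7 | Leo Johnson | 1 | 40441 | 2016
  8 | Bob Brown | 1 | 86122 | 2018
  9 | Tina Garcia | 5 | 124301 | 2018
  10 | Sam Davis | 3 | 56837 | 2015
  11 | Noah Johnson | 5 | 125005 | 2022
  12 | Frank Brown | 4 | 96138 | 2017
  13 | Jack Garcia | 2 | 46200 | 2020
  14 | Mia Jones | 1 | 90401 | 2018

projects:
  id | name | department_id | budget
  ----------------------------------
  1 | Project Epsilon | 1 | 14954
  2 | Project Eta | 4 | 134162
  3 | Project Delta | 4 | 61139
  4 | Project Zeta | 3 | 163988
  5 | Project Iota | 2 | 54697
SELECT name, salary FROM employees WHERE salary <= 114392

Execution result:
name | salary
Sam Garcia | 97414
Carol Brown | 43243
Peter Wilson | 92121
Kate Davis | 93381
Peter Garcia | 82823
Leo Johnson | 40441
Bob Brown | 86122
Sam Davis | 56837
Frank Brown | 96138
Jack Garcia | 46200
Mia Jones | 90401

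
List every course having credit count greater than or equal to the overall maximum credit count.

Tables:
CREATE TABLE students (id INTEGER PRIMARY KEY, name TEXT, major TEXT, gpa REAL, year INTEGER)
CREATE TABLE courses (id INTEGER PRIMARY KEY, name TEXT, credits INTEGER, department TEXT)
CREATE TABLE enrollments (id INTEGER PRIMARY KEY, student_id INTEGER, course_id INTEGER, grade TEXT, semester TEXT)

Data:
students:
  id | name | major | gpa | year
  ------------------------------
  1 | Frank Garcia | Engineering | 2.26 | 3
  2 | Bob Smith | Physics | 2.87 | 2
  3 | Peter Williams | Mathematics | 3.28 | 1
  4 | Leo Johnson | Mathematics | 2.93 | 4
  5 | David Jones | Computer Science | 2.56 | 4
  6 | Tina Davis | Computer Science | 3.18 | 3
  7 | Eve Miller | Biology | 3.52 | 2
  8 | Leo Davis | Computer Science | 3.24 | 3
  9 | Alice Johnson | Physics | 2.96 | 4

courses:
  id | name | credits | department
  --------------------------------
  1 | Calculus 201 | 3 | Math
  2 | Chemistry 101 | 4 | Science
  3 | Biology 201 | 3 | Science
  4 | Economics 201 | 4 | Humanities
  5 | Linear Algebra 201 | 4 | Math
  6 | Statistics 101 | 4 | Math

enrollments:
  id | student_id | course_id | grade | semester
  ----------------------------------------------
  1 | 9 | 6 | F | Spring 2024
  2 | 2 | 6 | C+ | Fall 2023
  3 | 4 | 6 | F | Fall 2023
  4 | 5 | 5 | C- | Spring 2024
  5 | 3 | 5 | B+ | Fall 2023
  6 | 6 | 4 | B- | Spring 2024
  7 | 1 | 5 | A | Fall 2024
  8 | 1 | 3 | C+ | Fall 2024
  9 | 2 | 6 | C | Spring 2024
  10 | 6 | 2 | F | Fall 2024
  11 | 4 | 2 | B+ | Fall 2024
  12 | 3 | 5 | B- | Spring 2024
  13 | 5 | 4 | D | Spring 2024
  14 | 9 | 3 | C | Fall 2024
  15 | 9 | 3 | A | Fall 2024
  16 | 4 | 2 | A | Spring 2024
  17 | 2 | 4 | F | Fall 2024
SELECT name, credits FROM courses WHERE credits >= (SELECT MAX(credits) FROM courses)

Execution result:
name | credits
Chemistry 101 | 4
Economics 201 | 4
Linear Algebra 201 | 4
Statistics 101 | 4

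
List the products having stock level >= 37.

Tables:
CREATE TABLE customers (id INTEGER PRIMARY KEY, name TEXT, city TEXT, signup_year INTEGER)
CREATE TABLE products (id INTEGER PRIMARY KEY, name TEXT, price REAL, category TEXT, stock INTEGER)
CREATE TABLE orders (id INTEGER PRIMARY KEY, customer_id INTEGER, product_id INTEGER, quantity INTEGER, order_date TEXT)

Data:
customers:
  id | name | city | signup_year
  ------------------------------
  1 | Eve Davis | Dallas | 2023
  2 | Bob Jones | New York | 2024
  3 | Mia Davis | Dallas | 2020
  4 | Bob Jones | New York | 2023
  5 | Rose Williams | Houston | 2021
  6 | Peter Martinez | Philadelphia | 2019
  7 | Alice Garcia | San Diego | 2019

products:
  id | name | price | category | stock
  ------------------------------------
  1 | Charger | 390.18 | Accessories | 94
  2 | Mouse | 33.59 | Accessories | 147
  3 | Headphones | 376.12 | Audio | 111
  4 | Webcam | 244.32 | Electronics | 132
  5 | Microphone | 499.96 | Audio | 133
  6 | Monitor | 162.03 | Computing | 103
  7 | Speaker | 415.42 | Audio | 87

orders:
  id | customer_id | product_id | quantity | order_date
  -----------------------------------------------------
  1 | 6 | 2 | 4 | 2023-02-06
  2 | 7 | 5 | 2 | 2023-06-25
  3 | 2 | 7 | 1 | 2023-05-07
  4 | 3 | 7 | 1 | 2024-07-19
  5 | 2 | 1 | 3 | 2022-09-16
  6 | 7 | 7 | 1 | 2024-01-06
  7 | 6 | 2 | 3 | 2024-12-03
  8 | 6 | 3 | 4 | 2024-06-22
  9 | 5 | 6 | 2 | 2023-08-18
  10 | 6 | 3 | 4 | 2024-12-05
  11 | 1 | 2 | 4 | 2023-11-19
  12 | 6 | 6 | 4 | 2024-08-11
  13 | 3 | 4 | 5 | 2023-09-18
SELECT name, stock FROM products WHERE stock >= 37

Execution result:
name | stock
Charger | 94
Mouse | 147
Headphones | 111
Webcam | 132
Microphone | 133
Monitor | 103
Speaker | 87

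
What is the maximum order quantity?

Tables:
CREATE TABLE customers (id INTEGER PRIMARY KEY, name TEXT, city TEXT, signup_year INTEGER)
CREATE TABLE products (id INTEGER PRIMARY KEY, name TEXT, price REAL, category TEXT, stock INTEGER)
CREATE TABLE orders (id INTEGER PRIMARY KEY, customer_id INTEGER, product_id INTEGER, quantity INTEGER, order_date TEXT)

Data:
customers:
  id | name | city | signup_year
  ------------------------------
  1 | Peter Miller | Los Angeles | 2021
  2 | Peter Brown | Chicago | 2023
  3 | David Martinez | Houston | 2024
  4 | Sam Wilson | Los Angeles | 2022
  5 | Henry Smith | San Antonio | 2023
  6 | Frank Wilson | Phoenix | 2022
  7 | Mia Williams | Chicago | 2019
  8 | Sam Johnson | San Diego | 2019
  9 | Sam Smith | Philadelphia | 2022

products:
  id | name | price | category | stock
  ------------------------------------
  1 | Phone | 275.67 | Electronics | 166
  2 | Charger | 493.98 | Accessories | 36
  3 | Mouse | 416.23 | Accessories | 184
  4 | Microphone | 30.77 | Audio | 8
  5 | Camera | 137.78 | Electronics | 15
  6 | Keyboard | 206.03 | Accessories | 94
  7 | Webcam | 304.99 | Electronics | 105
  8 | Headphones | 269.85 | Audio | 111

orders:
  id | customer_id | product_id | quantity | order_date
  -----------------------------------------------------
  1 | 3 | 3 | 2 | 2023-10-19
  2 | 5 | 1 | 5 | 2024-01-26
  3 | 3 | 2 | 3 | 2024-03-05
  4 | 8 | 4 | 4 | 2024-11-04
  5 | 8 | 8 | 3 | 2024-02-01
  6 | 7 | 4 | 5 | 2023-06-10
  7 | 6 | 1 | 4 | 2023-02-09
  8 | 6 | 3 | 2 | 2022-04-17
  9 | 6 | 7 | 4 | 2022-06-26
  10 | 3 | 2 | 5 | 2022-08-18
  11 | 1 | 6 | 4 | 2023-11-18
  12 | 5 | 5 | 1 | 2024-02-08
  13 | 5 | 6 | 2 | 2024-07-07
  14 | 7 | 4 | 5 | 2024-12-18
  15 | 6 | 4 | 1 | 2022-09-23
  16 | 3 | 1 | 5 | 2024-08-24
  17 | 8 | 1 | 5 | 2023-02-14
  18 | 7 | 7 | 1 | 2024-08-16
SELECT MAX(quantity) FROM orders

Execution result:
5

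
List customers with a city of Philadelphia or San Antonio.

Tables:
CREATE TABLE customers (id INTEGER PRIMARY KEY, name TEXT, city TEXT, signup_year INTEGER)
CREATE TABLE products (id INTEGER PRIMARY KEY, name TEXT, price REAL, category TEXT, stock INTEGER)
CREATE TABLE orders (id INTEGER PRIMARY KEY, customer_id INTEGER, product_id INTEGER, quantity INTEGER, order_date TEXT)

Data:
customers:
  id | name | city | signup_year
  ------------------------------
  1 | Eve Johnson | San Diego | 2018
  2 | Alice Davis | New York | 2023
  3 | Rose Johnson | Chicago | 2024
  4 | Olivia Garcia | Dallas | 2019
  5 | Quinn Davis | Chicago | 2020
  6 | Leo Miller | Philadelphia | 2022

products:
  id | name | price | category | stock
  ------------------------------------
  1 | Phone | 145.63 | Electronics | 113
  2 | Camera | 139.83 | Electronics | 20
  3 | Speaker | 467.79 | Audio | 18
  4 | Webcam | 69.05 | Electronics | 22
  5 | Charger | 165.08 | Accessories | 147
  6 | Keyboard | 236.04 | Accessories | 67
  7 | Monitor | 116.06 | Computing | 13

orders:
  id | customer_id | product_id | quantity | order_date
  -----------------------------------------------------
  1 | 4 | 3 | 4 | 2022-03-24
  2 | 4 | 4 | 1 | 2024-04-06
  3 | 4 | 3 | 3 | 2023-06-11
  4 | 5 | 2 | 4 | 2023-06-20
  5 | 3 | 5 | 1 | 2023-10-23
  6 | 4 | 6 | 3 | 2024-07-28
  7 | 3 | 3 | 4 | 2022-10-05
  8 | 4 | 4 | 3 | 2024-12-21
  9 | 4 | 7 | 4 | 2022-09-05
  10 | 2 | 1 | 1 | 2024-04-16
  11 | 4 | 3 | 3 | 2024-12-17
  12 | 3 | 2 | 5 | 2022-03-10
SELECT name, city FROM customers WHERE city IN ('Philadelphia', 'San Antonio')

Execution result:
name | city
Leo Miller | Philadelphia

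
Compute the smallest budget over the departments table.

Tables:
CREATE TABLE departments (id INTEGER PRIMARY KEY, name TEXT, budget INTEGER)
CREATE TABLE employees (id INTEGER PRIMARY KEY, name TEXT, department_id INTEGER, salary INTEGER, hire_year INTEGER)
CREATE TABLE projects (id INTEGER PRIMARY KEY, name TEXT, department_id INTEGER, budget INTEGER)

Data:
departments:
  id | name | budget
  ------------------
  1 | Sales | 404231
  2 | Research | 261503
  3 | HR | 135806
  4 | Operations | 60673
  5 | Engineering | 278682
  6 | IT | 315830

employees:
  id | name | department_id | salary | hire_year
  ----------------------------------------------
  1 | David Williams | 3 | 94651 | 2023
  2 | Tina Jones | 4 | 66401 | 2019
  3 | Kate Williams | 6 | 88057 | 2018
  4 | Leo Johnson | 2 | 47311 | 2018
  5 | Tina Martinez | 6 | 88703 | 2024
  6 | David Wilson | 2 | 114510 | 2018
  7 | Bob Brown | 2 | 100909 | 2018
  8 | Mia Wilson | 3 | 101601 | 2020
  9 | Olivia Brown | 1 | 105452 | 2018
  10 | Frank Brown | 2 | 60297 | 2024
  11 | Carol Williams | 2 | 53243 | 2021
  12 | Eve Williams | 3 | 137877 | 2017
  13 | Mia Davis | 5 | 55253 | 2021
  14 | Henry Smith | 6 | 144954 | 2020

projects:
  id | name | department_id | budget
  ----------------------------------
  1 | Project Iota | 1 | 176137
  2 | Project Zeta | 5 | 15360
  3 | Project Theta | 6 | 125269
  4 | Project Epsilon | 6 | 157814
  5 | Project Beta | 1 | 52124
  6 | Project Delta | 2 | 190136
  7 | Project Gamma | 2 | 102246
SELECT MIN(budget) FROM departments

Execution result:
60673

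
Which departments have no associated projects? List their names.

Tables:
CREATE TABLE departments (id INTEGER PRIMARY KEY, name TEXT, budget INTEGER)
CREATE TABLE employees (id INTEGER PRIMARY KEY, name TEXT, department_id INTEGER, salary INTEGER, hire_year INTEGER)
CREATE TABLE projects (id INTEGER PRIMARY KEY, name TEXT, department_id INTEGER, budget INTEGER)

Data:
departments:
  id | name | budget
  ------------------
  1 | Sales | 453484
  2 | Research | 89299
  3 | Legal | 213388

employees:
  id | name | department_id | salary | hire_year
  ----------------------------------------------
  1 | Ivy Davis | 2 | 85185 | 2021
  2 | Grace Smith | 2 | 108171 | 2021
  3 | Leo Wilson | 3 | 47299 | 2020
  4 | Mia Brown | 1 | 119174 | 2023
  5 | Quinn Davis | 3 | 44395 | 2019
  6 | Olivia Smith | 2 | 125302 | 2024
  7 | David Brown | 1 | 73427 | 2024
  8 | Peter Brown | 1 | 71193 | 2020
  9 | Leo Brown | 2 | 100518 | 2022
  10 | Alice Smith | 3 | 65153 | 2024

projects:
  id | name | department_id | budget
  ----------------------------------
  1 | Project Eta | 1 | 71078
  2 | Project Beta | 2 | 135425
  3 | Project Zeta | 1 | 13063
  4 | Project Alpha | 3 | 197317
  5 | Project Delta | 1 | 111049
SELECT p.name FROM departments p LEFT JOIN projects c ON c.department_id = p.id WHERE c.id IS NULL

Execution result:
(no rows)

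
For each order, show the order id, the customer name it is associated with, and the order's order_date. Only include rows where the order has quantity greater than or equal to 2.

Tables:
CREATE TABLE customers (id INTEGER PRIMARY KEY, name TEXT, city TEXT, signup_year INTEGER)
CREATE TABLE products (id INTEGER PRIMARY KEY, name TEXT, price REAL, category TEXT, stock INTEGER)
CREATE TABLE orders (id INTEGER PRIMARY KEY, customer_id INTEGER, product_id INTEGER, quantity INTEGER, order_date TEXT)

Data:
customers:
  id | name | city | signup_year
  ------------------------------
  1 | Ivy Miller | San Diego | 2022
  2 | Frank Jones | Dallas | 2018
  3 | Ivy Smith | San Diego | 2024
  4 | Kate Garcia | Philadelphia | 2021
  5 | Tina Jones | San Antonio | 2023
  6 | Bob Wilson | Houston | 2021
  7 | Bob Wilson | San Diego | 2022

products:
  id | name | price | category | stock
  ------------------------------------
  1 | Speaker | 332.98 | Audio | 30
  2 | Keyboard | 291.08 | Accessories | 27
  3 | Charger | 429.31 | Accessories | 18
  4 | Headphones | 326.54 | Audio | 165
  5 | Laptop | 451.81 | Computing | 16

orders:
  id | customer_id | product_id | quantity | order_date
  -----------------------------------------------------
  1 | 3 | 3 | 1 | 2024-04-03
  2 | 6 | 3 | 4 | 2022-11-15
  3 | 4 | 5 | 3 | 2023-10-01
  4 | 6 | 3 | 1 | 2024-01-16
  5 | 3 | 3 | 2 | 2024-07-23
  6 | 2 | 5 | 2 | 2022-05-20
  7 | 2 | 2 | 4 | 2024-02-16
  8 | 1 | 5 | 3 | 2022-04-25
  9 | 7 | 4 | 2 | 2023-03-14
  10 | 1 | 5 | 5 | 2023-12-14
SELECT c.id, p.name AS customer, c.order_date FROM orders c JOIN customers p ON c.customer_id = p.id WHERE c.quantity >= 2

Execution result:
id | customer | order_date
2 | Bob Wilson | 2022-11-15
3 | Kate Garcia | 2023-10-01
5 | Ivy Smith | 2024-07-23
6 | Frank Jones | 2022-05-20
7 | Frank Jones | 2024-02-16
8 | Ivy Miller | 2022-04-25
9 | Bob Wilson | 2023-03-14
10 | Ivy Miller | 2023-12-14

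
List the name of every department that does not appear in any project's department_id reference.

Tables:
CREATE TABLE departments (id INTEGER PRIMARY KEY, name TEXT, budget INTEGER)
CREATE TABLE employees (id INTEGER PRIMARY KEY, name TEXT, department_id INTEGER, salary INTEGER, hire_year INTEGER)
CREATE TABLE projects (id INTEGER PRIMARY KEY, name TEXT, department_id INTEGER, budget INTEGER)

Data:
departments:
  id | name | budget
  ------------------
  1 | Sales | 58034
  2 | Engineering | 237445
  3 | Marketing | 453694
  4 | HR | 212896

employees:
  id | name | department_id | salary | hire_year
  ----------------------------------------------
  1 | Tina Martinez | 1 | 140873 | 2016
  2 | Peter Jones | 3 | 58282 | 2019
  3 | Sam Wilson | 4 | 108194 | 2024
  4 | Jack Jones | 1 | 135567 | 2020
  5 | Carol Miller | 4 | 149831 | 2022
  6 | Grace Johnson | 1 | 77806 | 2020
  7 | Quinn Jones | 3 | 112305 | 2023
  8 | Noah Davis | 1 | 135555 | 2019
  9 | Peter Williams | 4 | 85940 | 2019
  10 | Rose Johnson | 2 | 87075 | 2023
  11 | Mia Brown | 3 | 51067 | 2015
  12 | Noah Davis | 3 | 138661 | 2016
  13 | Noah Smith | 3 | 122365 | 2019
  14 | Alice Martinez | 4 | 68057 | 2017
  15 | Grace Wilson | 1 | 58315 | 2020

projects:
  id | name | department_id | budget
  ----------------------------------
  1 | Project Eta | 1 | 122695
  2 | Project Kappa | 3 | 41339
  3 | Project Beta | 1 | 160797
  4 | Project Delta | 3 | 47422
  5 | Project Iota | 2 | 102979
SELECT p.name FROM departments p LEFT JOIN projects c ON c.department_id = p.id WHERE c.id IS NULL

Execution result:
HR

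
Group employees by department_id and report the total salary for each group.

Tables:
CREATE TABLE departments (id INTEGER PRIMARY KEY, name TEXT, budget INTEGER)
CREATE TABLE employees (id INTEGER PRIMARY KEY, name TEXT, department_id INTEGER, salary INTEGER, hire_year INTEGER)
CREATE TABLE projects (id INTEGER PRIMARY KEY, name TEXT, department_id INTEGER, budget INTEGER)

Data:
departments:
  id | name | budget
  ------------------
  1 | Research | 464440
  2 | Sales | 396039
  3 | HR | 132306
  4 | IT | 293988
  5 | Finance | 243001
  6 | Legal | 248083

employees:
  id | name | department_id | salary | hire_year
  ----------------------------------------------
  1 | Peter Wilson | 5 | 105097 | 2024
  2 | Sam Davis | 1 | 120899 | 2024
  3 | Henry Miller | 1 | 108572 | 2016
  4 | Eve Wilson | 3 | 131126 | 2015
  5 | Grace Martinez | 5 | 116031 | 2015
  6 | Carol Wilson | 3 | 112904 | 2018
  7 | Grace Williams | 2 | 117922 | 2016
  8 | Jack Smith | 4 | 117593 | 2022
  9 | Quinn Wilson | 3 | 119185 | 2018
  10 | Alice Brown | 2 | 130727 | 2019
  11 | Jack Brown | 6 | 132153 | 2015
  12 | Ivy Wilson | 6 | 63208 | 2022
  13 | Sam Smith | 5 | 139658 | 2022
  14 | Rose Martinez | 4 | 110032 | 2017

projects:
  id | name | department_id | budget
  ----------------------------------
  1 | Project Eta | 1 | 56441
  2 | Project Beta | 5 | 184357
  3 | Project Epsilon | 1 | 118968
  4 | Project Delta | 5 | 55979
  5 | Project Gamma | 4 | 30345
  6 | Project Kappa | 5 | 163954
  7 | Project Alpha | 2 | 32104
SELECT department_id, SUM(salary) AS sum_salary FROM employees GROUP BY department_id

Execution result:
department_id | sum_salary
1 | 229471
2 | 248649
3 | 363215
4 | 227625
5 | 360786
6 | 195361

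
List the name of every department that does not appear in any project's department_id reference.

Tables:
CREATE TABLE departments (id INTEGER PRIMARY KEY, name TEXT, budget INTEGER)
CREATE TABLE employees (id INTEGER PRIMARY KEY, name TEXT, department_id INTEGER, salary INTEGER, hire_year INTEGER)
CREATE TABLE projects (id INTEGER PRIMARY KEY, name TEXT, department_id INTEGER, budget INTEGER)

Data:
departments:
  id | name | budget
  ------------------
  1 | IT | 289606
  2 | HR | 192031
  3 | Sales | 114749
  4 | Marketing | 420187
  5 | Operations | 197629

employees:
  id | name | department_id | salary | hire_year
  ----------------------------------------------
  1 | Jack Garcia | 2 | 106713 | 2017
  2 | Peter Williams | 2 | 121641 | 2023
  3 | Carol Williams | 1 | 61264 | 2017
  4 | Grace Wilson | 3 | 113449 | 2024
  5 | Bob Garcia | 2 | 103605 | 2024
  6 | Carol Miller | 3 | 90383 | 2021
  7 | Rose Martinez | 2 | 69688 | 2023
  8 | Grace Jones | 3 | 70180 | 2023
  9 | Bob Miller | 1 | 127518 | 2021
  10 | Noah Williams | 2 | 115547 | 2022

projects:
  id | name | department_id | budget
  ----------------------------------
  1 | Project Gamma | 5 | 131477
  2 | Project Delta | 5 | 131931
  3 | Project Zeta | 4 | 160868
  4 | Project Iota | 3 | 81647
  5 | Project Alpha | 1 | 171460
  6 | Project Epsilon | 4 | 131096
SELECT p.name FROM departments p LEFT JOIN projects c ON c.department_id = p.id WHERE c.id IS NULL

Execution result:
HR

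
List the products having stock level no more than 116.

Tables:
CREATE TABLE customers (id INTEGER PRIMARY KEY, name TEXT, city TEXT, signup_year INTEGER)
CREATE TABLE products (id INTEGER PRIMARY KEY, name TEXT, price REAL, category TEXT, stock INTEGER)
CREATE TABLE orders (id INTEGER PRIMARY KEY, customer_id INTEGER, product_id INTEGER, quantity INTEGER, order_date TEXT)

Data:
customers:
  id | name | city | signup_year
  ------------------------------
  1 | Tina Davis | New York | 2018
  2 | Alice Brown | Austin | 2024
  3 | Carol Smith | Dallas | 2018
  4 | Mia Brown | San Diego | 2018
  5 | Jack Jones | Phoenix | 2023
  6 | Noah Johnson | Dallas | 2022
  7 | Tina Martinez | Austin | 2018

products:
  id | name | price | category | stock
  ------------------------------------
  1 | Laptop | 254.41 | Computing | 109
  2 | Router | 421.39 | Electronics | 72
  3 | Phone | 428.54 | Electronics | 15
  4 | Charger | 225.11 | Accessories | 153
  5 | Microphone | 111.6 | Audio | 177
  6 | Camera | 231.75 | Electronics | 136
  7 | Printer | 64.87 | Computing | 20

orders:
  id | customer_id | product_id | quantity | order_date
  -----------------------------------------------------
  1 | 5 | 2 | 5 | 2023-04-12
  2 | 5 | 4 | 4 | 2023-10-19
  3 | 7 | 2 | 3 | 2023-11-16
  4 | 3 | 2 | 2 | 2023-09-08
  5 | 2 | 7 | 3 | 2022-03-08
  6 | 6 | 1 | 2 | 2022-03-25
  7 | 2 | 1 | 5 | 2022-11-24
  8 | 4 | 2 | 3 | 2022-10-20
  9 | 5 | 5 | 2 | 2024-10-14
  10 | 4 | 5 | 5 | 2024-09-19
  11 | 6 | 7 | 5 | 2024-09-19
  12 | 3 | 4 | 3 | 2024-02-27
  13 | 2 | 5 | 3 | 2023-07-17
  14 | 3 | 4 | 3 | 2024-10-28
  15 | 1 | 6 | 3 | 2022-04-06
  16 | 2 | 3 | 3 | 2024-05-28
SELECT name, stock FROM products WHERE stock <= 116

Execution result:
name | stock
Laptop | 109
Router | 72
Phone | 15
Printer | 20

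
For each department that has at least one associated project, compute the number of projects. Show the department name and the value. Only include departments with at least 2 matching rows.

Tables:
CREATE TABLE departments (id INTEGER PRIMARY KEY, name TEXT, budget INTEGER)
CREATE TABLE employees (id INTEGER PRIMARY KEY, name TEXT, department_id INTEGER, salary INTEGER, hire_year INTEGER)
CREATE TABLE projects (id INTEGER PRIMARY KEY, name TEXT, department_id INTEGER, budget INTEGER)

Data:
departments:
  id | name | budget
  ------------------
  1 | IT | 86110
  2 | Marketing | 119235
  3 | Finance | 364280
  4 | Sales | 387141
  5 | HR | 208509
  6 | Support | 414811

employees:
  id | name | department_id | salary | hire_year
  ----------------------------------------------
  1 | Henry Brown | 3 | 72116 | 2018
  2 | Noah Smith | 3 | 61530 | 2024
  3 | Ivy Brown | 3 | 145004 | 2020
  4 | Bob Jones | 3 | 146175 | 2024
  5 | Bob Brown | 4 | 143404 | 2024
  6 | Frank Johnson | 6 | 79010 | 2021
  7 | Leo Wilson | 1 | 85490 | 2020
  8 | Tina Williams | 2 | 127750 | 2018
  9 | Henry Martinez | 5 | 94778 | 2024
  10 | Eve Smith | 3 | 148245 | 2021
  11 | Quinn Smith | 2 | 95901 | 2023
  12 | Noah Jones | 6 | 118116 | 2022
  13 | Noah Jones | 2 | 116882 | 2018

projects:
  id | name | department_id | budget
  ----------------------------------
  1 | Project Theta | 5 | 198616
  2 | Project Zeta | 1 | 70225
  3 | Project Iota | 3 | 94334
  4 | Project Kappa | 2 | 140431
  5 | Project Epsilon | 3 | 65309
SELECT p.name, COUNT(*) AS n FROM projects c JOIN departments p ON c.department_id = p.id GROUP BY p.id, p.name HAVING COUNT(*) >= 2

Execution result:
name | n
Finance | 2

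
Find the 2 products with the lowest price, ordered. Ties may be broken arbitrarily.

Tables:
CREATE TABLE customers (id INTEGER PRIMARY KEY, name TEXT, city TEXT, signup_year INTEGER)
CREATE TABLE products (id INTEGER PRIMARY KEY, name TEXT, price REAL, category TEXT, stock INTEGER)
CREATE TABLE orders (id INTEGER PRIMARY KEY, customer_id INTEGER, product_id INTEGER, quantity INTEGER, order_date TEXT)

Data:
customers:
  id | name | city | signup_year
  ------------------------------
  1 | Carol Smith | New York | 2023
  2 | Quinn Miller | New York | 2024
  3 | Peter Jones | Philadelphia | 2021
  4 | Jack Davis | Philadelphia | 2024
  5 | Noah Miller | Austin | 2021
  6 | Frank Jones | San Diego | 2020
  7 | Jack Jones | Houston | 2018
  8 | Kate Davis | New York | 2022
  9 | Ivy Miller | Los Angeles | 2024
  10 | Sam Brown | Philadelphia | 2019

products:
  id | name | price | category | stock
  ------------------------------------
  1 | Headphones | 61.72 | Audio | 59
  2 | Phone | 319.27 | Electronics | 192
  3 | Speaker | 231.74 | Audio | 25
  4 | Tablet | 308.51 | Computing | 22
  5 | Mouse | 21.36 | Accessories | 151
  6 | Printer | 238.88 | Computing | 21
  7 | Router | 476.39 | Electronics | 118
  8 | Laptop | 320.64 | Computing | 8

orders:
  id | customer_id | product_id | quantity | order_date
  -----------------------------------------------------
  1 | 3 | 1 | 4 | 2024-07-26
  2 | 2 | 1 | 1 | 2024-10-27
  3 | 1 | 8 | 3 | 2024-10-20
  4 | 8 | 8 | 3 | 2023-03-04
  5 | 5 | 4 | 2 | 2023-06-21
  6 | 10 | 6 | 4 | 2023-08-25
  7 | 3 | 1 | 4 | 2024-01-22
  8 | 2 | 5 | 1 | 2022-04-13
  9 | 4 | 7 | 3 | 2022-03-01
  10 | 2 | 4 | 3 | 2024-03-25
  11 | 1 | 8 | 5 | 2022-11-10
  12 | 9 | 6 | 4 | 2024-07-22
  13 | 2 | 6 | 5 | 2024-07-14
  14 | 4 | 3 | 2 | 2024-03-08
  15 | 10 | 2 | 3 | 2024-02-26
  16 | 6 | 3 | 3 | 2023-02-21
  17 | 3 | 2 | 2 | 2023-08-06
SELECT name, price FROM products ORDER BY price ASC LIMIT 2

Execution result:
name | price
Mouse | 21.36
Headphones | 61.72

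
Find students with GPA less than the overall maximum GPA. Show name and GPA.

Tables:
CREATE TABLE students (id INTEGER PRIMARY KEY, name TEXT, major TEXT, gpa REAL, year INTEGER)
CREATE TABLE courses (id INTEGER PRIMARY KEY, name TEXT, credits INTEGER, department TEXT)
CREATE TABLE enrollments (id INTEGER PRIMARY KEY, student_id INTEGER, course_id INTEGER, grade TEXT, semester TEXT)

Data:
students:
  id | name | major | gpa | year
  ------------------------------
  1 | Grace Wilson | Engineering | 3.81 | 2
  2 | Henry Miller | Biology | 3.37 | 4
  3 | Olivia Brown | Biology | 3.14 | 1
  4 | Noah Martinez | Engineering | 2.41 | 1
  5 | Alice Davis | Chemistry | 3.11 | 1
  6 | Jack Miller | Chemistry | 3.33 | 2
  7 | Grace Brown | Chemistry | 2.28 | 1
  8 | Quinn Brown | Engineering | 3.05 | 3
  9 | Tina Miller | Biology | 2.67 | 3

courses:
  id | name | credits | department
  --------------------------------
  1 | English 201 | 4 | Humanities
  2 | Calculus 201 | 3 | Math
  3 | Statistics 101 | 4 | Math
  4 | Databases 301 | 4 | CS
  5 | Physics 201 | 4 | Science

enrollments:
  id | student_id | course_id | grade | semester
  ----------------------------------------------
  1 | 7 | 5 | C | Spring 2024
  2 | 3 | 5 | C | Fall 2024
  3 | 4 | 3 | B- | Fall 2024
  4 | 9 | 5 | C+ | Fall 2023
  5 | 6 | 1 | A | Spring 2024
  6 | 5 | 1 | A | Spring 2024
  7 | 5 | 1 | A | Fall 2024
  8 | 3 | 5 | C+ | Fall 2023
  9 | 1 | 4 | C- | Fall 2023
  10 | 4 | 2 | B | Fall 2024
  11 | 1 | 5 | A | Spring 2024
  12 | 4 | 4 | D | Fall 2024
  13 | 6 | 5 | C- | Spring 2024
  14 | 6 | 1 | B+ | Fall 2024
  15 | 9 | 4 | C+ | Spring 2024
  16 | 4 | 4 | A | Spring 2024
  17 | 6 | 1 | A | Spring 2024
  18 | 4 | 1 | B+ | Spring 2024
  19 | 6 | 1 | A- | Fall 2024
SELECT name, gpa FROM students WHERE gpa < (SELECT MAX(gpa) FROM students)

Execution result:
name | gpa
Henry Miller | 3.37
Olivia Brown | 3.14
Noah Martinez | 2.41
Alice Davis | 3.11
Jack Miller | 3.33
Grace Brown | 2.28
Quinn Brown | 3.05
Tina Miller | 2.67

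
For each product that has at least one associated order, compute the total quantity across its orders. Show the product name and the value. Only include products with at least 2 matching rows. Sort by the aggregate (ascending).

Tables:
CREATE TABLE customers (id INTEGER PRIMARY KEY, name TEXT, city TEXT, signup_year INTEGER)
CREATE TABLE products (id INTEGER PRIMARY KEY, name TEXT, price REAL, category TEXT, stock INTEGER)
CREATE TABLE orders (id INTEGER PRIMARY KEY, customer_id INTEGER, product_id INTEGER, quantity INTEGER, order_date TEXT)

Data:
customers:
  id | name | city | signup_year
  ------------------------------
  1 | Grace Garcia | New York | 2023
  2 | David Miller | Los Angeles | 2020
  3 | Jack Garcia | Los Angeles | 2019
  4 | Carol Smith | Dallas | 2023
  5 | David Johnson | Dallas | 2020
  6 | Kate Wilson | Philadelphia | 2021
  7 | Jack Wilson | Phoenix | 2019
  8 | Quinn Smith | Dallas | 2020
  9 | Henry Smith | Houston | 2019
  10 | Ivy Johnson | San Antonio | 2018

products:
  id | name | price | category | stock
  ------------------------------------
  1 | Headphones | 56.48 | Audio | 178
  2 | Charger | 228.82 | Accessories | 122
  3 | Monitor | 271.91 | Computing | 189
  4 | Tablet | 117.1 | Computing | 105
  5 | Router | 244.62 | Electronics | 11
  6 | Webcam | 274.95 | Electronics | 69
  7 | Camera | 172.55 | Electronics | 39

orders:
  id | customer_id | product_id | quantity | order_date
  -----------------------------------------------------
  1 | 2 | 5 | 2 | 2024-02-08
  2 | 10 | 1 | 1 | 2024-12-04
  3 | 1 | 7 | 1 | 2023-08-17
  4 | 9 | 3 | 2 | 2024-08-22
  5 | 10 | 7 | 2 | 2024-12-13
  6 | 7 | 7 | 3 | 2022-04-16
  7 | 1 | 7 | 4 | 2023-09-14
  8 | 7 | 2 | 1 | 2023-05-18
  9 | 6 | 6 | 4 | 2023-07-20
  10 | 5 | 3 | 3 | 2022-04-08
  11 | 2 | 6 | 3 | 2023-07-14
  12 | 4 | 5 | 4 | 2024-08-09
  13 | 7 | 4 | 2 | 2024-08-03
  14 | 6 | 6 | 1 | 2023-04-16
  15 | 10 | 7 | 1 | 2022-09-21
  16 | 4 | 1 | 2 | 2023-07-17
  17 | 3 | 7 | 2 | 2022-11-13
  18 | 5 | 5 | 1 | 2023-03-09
SELECT p.name, SUM(c.quantity) AS sum_quantity FROM orders c JOIN products p ON c.product_id = p.id GROUP BY p.id, p.name HAVING COUNT(*) >= 2 ORDER BY sum_quantity ASC

Execution result:
name | sum_quantity
Headphones | 3
Monitor | 5
Router | 7
Webcam | 8
Camera | 13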